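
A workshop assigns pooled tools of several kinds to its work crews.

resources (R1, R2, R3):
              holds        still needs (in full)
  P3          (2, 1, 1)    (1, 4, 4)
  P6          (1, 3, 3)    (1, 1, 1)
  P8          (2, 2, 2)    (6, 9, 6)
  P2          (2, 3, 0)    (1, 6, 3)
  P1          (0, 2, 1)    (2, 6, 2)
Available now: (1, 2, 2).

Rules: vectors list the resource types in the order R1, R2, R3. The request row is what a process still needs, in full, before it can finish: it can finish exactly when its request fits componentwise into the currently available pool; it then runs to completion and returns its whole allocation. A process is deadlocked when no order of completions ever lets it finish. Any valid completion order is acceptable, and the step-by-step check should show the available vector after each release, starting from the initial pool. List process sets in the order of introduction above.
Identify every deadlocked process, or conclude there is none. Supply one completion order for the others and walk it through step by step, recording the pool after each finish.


The deadlocked set is empty.
Key observation: there is always a runnable process — P6 first — so the state unwinds completely.
The rest can finish in the order P6, P3, P2, P8, P1. Check, step by step:
  pool = (1, 2, 2)
  run P6 (needs (1, 1, 1), free (1, 2, 2)); after release of (1, 3, 3) the pool is (2, 5, 5)
  run P3 (needs (1, 4, 4), free (2, 5, 5)); after release of (2, 1, 1) the pool is (4, 6, 6)
  run P2 (needs (1, 6, 3), free (4, 6, 6)); after release of (2, 3, 0) the pool is (6, 9, 6)
  run P8 (needs (6, 9, 6), free (6, 9, 6)); after release of (2, 2, 2) the pool is (8, 11, 8)
  run P1 (needs (2, 6, 2), free (8, 11, 8)); after release of (0, 2, 1) the pool is (8, 13, 9)


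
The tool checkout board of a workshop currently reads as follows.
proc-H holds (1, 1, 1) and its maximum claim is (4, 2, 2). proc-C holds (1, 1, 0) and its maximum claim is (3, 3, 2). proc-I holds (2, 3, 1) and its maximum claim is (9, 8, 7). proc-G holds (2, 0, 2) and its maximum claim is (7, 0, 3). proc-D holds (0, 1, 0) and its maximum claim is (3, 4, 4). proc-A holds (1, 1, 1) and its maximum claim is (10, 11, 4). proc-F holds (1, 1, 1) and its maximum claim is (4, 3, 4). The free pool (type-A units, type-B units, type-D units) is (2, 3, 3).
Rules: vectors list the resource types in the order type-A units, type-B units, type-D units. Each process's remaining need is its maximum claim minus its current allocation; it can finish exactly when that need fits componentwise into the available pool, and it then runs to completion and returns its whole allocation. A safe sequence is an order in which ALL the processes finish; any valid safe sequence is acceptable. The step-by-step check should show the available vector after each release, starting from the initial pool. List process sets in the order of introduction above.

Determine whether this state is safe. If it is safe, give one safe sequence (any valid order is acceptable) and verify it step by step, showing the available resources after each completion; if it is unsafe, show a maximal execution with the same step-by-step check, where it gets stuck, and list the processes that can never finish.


SAFE — a valid safe sequence is proc-C, proc-F, proc-D, proc-H, proc-G, proc-I, proc-A.
Key observation: at proc-C the run first touches a limit — (2, 2, 2) against (2, 3, 3), exact on a resource it actually requests.
Walking it through:
  pool = (2, 3, 3)
  proc-C: need (2, 2, 2) fits (2, 3, 3); releases (1, 1, 0), pool now (3, 4, 3)
  proc-F: need (3, 2, 3) fits (3, 4, 3); releases (1, 1, 1), pool now (4, 5, 4)
  proc-D: need (3, 3, 4) fits (4, 5, 4); releases (0, 1, 0), pool now (4, 6, 4)
  proc-H: need (3, 1, 1) fits (4, 6, 4); releases (1, 1, 1), pool now (5, 7, 5)
  proc-G: need (5, 0, 1) fits (5, 7, 5); releases (2, 0, 2), pool now (7, 7, 7)
  proc-I: need (7, 5, 6) fits (7, 7, 7); releases (2, 3, 1), pool now (9, 10, 8)
  proc-A: need (9, 10, 3) fits (9, 10, 8); releases (1, 1, 1), pool now (10, 11, 9)


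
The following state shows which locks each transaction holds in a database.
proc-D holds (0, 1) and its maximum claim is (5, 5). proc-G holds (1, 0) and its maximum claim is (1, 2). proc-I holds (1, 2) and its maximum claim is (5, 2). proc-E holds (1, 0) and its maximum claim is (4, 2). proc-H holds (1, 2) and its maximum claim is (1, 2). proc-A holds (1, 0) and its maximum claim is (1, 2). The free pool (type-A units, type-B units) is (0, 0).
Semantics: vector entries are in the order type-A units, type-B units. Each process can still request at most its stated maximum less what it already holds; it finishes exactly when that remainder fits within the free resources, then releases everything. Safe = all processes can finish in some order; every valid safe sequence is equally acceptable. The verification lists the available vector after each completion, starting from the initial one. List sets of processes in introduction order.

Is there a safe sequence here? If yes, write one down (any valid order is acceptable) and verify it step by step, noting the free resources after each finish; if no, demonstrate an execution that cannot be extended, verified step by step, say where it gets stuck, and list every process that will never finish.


SAFE, for example via the order proc-H, proc-A, proc-G, proc-E, proc-I, proc-D.
Key observation: proc-A marks the first exact bind of the order: its need (0, 2) fits the free (1, 2) with zero slack on a requested resource.
Check, step by step:
  pool = (0, 0)
  proc-H needs (0, 0) <= (0, 0) -> finishes; pool += (1, 2) = (1, 2)
  proc-A needs (0, 2) <= (1, 2) -> finishes; pool += (1, 0) = (2, 2)
  proc-G needs (0, 2) <= (2, 2) -> finishes; pool += (1, 0) = (3, 2)
  proc-E needs (3, 2) <= (3, 2) -> finishes; pool += (1, 0) = (4, 2)
  proc-I needs (4, 0) <= (4, 2) -> finishes; pool += (1, 2) = (5, 4)
  proc-D needs (5, 4) <= (5, 4) -> finishes; pool += (0, 1) = (5, 5)


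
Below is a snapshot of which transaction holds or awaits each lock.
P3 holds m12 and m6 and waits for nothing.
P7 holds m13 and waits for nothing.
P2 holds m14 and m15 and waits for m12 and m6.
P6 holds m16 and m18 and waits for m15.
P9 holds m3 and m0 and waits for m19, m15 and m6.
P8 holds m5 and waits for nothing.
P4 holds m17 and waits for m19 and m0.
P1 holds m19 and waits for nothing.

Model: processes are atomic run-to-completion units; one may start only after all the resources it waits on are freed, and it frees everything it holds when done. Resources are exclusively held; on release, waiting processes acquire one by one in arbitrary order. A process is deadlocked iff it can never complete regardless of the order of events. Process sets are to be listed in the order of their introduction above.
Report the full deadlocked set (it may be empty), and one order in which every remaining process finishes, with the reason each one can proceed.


Nothing here is deadlocked.
Key observation: the waits form no ring: some process can always run, and its releases unblock the others one by one.
The rest can finish in the order P3, P1, P2, P6, P7, P9, P4, P8.
Check, step by step:
  P3 waits on nothing -> runs at once and releases m12 and m6
  P1 waits on nothing -> runs at once and releases m19
  P2: everything it awaited (m12 and m6) is free; runs, freeing m14 and m15
  P6: everything it awaited (m15) is free; runs, freeing m16 and m18
  P7 waits on nothing -> runs at once and releases m13
  P9: everything it awaited (m19, m15 and m6) is free; runs, freeing m3 and m0
  P4: everything it awaited (m19 and m0) is free; runs, freeing m17
  P8 waits on nothing -> runs at once and releases m5


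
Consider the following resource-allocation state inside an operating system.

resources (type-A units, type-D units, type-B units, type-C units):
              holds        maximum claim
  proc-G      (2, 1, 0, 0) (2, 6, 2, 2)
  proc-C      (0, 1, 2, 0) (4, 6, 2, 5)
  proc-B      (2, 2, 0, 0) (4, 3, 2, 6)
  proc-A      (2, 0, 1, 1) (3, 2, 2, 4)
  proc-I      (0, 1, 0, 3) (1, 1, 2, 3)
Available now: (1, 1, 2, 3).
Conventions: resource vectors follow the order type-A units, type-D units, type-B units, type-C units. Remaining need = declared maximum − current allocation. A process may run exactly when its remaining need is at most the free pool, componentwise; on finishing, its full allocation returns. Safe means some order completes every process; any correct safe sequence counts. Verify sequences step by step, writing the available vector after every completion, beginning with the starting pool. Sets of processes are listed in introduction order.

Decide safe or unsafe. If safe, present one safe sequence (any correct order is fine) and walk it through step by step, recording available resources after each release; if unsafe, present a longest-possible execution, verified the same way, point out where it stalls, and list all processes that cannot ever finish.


UNSAFE.
Key observation: even finishing proc-I, proc-A, proc-B leaves just (5, 4, 3, 7) free — too little type-D units for any of the remaining processes.
Going as far as possible: proc-I, proc-A, proc-B; after that, nothing fits. Walking it through:
  pool = (1, 1, 2, 3)
  run proc-I (needs (1, 0, 2, 0), free (1, 1, 2, 3)); after release of (0, 1, 0, 3) the pool is (1, 2, 2, 6)
  run proc-A (needs (1, 2, 1, 3), free (1, 2, 2, 6)); after release of (2, 0, 1, 1) the pool is (3, 2, 3, 7)
  run proc-B (needs (2, 1, 2, 6), free (3, 2, 3, 7)); after release of (2, 2, 0, 0) the pool is (5, 4, 3, 7)
  blocked: proc-G wants (0, 5, 2, 2), pool (5, 4, 3, 7) — not enough type-D units
  blocked: proc-C wants (4, 5, 0, 5), pool (5, 4, 3, 7) — not enough type-D units
Never able to finish: proc-G and proc-C.


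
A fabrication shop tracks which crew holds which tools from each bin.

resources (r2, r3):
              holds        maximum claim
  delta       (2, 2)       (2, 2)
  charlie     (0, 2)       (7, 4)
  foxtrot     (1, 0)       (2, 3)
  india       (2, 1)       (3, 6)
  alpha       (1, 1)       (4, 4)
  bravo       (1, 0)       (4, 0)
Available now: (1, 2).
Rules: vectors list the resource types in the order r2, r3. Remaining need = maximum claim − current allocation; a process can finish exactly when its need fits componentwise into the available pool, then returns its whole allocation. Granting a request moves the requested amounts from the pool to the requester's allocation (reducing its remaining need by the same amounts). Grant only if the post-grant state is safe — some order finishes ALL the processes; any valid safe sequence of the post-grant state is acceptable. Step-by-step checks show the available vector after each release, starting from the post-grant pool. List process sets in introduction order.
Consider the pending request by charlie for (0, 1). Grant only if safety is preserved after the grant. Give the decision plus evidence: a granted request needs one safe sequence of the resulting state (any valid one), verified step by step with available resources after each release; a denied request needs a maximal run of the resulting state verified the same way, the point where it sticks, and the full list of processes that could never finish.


DENY: after the grant no complete ordering would exist.
Key observation: after delta, alpha, foxtrot, bravo the pool peaks at (6, 4), and each blocked process is short somewhere: charlie on r2; india on r3.
On the post-grant state, delta, alpha, foxtrot, bravo is a maximal run — nothing extends it. Walking it through:
  pool = (1, 1)
  delta needs (0, 0) <= (1, 1) -> finishes; pool += (2, 2) = (3, 3)
  alpha needs (3, 3) <= (3, 3) -> finishes; pool += (1, 1) = (4, 4)
  foxtrot needs (1, 3) <= (4, 4) -> finishes; pool += (1, 0) = (5, 4)
  bravo needs (3, 0) <= (5, 4) -> finishes; pool += (1, 0) = (6, 4)
  charlie still needs (7, 1) but only (6, 4) is free — short on r2
  india still needs (1, 5) but only (6, 4) is free — short on r3
Post-grant, the permanently blocked set is charlie and india.


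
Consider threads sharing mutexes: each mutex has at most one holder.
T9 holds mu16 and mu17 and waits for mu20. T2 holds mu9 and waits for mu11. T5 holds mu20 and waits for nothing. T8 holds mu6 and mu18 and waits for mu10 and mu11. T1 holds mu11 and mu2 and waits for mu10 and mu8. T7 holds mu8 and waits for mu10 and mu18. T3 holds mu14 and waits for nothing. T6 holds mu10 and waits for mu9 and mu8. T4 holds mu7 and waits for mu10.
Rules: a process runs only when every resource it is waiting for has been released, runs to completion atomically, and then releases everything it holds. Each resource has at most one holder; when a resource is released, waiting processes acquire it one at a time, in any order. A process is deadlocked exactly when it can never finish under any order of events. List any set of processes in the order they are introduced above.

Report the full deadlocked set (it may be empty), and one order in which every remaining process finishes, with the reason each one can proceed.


The deadlocked set is T2, T8, T1, T7, T6 and T4.
Key observation: the waits loop around T1 -> T7 -> T8 -> T1 with no way out; T2 and T6 are caught in further circular waits and T4 waits into the deadlock from upstream.
One completion order for the rest: T5, T9, T3.
Step-by-step check:
  run T5 (it waits on nothing); releases mu20
  T9 waits on mu20 — all released -> runs and releases mu16 and mu17
  run T3 (it waits on nothing); releases mu14


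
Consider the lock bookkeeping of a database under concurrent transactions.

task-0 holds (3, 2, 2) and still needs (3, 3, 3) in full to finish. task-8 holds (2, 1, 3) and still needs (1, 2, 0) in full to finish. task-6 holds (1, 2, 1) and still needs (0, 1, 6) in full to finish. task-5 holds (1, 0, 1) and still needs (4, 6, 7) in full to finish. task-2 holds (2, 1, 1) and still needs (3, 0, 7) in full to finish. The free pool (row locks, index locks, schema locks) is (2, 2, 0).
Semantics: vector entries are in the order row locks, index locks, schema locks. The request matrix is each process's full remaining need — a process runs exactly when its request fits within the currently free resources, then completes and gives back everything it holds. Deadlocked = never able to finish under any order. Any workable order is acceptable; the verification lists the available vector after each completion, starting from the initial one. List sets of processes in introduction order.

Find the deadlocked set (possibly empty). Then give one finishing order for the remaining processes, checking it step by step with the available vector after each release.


The deadlocked set is task-6, task-5 and task-2.
Key observation: the wall is schema locks: completing task-8, task-0 brings the pool only to (7, 5, 5), and all the rest need more.
One completion order for the rest: task-8, task-0. Step-by-step check:
  pool = (2, 2, 0)
  run task-8 (needs (1, 2, 0), free (2, 2, 0)); after release of (2, 1, 3) the pool is (4, 3, 3)
  run task-0 (needs (3, 3, 3), free (4, 3, 3)); after release of (3, 2, 2) the pool is (7, 5, 5)
The stuck group stays short no matter what:
  task-6 still needs (0, 1, 6) but only (7, 5, 5) is free — short on schema locks
  task-5 still needs (4, 6, 7) but only (7, 5, 5) is free — short on index locks and schema locks
  task-2 still needs (3, 0, 7) but only (7, 5, 5) is free — short on schema locks


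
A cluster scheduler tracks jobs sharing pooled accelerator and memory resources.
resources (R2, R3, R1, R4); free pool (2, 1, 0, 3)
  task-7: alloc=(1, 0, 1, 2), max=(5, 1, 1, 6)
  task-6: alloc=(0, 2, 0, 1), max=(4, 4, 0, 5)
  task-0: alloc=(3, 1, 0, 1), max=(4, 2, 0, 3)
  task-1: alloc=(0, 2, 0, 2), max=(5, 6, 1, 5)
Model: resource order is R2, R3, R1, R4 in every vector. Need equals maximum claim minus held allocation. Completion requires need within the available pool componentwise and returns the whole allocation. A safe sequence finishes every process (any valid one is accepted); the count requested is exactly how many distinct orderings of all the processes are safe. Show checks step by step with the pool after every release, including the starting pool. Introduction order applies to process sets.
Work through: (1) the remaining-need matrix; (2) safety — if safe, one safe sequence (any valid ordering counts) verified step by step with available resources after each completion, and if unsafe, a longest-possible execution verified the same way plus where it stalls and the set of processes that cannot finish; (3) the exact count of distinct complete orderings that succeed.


(1) Need matrix, components ordered R2, R3, R1, R4:
  task-7: (4, 1, 0, 4)
  task-6: (4, 2, 0, 4)
  task-0: (1, 1, 0, 2)
  task-1: (5, 4, 1, 3)
(2) SAFE, for example via the order task-0, task-7, task-6, task-1.
Key observation: at task-0 the run first touches a limit — (1, 1, 0, 2) against (2, 1, 0, 3), exact on a resource it actually requests.
Walking it through:
  pool = (2, 1, 0, 3)
  task-0: need (1, 1, 0, 2) fits (2, 1, 0, 3); releases (3, 1, 0, 1), pool now (5, 2, 0, 4)
  task-7: need (4, 1, 0, 4) fits (5, 2, 0, 4); releases (1, 0, 1, 2), pool now (6, 2, 1, 6)
  task-6: need (4, 2, 0, 4) fits (6, 2, 1, 6); releases (0, 2, 0, 1), pool now (6, 4, 1, 7)
  task-1: need (5, 4, 1, 3) fits (6, 4, 1, 7); releases (0, 2, 0, 2), pool now (6, 6, 1, 9)
(3) The exact count: 2 of the possible complete orderings are safe sequences.


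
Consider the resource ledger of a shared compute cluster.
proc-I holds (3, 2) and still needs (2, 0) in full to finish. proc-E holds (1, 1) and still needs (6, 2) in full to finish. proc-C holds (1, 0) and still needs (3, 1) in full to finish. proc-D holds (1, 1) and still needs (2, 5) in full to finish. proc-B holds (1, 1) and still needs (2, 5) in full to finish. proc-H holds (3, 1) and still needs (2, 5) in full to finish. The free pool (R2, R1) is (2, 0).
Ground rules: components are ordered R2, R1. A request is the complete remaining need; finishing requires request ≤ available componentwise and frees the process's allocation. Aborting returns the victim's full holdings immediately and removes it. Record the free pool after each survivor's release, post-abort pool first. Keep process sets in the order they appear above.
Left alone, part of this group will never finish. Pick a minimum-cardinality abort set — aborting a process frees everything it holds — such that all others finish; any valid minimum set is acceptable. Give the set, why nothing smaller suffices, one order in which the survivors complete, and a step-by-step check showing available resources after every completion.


The answer: abort proc-B and proc-H.
Key observation: aborting proc-B and proc-H returns (4, 2), and proc-D — hopeless before — runs at step 4 with the returned capacity in the pool.
Minimality, checking each single-abort alternative: proc-I alone leaves proc-D blocked (short on R1); proc-E alone leaves proc-D blocked (short on R1); proc-C alone leaves proc-D blocked (short on R1); proc-D alone leaves proc-B blocked (short on R1); proc-B alone leaves proc-D blocked (short on R1); proc-H alone leaves proc-D blocked (short on R1).
Survivors finish in the order: proc-C, proc-E, proc-I, proc-D. Walking it through (pool after the aborts first):
  pool = (6, 2)
  proc-C: need (3, 1) fits (6, 2); releases (1, 0), pool now (7, 2)
  proc-E: need (6, 2) fits (7, 2); releases (1, 1), pool now (8, 3)
  proc-I: need (2, 0) fits (8, 3); releases (3, 2), pool now (11, 5)
  proc-D: need (2, 5) fits (11, 5); releases (1, 1), pool now (12, 6)


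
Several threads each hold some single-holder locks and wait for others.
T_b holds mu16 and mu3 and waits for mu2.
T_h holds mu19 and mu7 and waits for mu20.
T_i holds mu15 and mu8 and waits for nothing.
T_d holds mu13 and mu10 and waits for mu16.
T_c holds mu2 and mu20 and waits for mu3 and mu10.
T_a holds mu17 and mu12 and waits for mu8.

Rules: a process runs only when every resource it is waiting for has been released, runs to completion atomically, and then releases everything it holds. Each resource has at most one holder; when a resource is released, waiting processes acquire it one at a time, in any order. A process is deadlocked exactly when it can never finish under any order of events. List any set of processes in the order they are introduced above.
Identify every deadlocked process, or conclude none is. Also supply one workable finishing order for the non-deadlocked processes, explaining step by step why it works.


Deadlocked: T_b, T_h, T_d and T_c.
Key observation: nobody on the ring T_b -> T_c -> T_b can start until another member finishes, which never happens; T_d is caught in further circular waits and T_h waits into the deadlock from upstream.
One completion order for the rest: T_i, T_a.
Walking it through:
  T_i waits on nothing -> runs at once and releases mu15 and mu8
  T_a waits on mu8 — all released -> runs and releases mu17 and mu12


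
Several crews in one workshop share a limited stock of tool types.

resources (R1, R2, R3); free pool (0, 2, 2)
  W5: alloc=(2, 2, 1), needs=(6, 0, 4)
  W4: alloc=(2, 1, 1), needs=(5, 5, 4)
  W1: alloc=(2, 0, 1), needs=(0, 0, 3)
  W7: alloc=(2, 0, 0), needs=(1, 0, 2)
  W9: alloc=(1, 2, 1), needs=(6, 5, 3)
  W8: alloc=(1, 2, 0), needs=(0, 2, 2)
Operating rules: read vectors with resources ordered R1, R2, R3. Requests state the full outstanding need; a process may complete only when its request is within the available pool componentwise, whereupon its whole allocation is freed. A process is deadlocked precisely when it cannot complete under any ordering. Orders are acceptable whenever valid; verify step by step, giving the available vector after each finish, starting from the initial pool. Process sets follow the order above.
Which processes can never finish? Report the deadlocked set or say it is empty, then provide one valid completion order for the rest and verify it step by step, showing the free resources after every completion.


Deadlocked set: W5, W4, W1 and W9.
Key observation: W8, W7 can finish, but then (3, 4, 2) is all there is, and the blocked group's R3 demands exceed it.
A valid finishing order for the others: W8, W7. Step-by-step check:
  pool = (0, 2, 2)
  run W8 (needs (0, 2, 2), free (0, 2, 2)); after release of (1, 2, 0) the pool is (1, 4, 2)
  run W7 (needs (1, 0, 2), free (1, 4, 2)); after release of (2, 0, 0) the pool is (3, 4, 2)
The blocked processes can never fit:
  W5 cannot run: need (6, 0, 4) vs free (3, 4, 2) (insufficient R1 and R3)
  W4 cannot run: need (5, 5, 4) vs free (3, 4, 2) (insufficient R1, R2 and R3)
  W1 cannot run: need (0, 0, 3) vs free (3, 4, 2) (insufficient R3)
  W9 cannot run: need (6, 5, 3) vs free (3, 4, 2) (insufficient R1, R2 and R3)


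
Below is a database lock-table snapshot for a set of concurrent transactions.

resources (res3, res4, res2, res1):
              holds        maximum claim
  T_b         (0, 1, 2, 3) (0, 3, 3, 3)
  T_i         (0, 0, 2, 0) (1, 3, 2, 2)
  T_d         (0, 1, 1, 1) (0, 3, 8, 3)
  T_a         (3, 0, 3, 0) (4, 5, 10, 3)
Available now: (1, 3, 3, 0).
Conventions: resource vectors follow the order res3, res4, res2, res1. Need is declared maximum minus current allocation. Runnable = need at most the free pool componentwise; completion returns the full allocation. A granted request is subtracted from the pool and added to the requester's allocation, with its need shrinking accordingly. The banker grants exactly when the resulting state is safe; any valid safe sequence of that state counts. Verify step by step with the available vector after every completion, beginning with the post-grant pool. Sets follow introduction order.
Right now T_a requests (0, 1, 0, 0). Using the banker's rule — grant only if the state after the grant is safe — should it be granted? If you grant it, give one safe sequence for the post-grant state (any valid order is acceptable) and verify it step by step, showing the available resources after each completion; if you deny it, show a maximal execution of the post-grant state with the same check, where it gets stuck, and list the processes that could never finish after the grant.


GRANT — the state after the grant stays safe, e.g. via T_b, T_i, T_d, T_a.
Key observation: even at the reduced pool (1, 2, 3, 0), T_b fits immediately, so safety survives the grant.
Step-by-step check of the post-grant state:
  pool = (1, 2, 3, 0)
  T_b: need (0, 2, 1, 0) fits (1, 2, 3, 0); releases (0, 1, 2, 3), pool now (1, 3, 5, 3)
  T_i: need (1, 3, 0, 2) fits (1, 3, 5, 3); releases (0, 0, 2, 0), pool now (1, 3, 7, 3)
  T_d: need (0, 2, 7, 2) fits (1, 3, 7, 3); releases (0, 1, 1, 1), pool now (1, 4, 8, 4)
  T_a: need (1, 4, 7, 3) fits (1, 4, 8, 4); releases (3, 1, 3, 0), pool now (4, 5, 11, 4)


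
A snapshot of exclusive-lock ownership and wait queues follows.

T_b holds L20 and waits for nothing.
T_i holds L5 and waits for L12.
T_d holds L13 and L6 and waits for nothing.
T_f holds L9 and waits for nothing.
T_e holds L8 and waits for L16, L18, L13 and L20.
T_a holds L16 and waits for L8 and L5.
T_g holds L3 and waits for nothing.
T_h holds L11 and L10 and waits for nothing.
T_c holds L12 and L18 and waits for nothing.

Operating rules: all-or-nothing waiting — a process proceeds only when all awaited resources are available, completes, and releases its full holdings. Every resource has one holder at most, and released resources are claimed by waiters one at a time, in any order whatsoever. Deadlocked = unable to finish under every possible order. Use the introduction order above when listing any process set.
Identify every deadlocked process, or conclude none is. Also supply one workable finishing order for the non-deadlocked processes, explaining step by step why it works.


The deadlocked set is T_e and T_a.
Key observation: nobody on the ring T_e -> T_a -> T_e can start until another member finishes, which never happens; no other process is dragged down with it.
A valid finishing order for the others: T_g, T_c, T_b, T_h, T_d, T_i, T_f.
Verifying each step:
  T_g: no waits; runs immediately, freeing L3
  T_c: no waits; runs immediately, freeing L12 and L18
  T_b: no waits; runs immediately, freeing L20
  T_h: no waits; runs immediately, freeing L11 and L10
  T_d: no waits; runs immediately, freeing L13 and L6
  T_i waits on L12 — all released -> runs and releases L5
  T_f: no waits; runs immediately, freeing L9


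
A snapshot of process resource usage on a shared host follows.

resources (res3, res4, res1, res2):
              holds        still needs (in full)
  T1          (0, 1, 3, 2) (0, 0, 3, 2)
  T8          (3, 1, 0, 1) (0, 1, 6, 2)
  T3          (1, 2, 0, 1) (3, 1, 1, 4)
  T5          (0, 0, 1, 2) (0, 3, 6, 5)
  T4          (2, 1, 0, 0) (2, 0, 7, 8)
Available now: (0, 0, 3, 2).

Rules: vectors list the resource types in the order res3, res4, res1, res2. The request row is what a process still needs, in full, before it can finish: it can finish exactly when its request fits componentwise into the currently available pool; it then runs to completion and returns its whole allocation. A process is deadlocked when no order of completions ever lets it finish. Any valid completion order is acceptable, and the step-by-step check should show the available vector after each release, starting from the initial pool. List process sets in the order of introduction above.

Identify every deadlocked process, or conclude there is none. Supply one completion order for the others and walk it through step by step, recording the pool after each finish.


The deadlocked set is empty.
Key observation: the pool covers T1 at once, and every later process fits after earlier releases.
One completion order for the rest: T1, T8, T3, T5, T4. Check, step by step:
  pool = (0, 0, 3, 2)
  T1 needs (0, 0, 3, 2) <= (0, 0, 3, 2) -> finishes; pool += (0, 1, 3, 2) = (0, 1, 6, 4)
  T8 needs (0, 1, 6, 2) <= (0, 1, 6, 4) -> finishes; pool += (3, 1, 0, 1) = (3, 2, 6, 5)
  T3 needs (3, 1, 1, 4) <= (3, 2, 6, 5) -> finishes; pool += (1, 2, 0, 1) = (4, 4, 6, 6)
  T5 needs (0, 3, 6, 5) <= (4, 4, 6, 6) -> finishes; pool += (0, 0, 1, 2) = (4, 4, 7, 8)
  T4 needs (2, 0, 7, 8) <= (4, 4, 7, 8) -> finishes; pool += (2, 1, 0, 0) = (6, 5, 7, 8)


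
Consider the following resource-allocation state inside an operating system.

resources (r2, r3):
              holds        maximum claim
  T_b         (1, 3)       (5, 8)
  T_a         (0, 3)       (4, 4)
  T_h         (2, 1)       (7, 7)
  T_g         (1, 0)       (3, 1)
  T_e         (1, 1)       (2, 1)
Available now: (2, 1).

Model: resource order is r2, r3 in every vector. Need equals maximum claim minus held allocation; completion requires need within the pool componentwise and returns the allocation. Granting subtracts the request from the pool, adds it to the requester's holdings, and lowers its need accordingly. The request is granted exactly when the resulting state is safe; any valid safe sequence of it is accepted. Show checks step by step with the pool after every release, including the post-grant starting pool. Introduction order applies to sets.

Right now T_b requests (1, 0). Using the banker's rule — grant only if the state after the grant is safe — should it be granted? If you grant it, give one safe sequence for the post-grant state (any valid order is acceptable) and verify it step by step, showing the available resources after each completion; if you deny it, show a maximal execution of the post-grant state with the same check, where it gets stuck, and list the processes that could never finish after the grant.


DENY — the pretend-granted state is unsafe.
Key observation: after T_e, T_g the pool peaks at (3, 2), and each blocked process is short somewhere: T_b on r3; T_a on r2; T_h on r2, r3.
On the post-grant state, T_e, T_g is a maximal run — nothing extends it. Step-by-step check:
  pool = (1, 1)
  run T_e (needs (1, 0), free (1, 1)); after release of (1, 1) the pool is (2, 2)
  run T_g (needs (2, 1), free (2, 2)); after release of (1, 0) the pool is (3, 2)
  blocked: T_b wants (3, 5), pool (3, 2) — not enough r3
  blocked: T_a wants (4, 1), pool (3, 2) — not enough r2
  blocked: T_h wants (5, 6), pool (3, 2) — not enough r2 and r3
Post-grant, the permanently blocked set is T_b, T_a and T_h.


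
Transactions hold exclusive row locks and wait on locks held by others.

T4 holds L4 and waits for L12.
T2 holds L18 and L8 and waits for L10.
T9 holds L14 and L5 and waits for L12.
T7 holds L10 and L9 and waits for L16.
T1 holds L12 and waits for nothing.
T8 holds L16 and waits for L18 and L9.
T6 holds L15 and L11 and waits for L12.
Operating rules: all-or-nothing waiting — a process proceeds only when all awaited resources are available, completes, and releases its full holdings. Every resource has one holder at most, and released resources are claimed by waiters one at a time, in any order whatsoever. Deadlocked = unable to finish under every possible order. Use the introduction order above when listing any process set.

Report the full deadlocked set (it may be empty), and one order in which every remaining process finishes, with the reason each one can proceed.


The deadlocked set is T2, T7 and T8.
Key observation: along T2 -> T7 -> T8 -> T2, each member waits on what the next one holds — a deadlock; no other process is dragged down with it.
One completion order for the rest: T1, T9, T6, T4.
Walking it through:
  run T1 (it waits on nothing); releases L12
  T9 waits on L12 — all released -> runs and releases L14 and L5
  T6 waits on L12 — all released -> runs and releases L15 and L11
  T4 waits on L12 — all released -> runs and releases L4


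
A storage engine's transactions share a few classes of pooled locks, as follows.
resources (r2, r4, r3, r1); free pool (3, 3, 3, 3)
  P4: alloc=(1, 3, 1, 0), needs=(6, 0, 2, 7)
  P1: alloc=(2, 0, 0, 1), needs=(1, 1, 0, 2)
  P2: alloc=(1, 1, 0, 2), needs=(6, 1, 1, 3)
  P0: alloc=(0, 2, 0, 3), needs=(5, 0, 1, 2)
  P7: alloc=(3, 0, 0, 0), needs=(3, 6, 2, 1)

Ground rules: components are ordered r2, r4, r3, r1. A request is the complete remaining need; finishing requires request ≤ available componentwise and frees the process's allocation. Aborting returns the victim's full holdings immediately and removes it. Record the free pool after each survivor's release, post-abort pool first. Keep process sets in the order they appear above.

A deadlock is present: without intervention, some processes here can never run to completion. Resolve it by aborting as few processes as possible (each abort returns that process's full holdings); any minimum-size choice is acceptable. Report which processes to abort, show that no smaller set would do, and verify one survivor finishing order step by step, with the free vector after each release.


The answer: abort P7.
Key observation: aborting P7 returns (3, 0, 0, 0), and P2 — hopeless before — runs at step 2 with the returned capacity in the pool.
Why nothing smaller works: aborting no one leaves the state deadlocked as given.
The survivors complete as P0, P2, P4, P1. Step-by-step check (starting from the post-abort pool):
  pool = (6, 3, 3, 3)
  run P0 (needs (5, 0, 1, 2), free (6, 3, 3, 3)); after release of (0, 2, 0, 3) the pool is (6, 5, 3, 6)
  run P2 (needs (6, 1, 1, 3), free (6, 5, 3, 6)); after release of (1, 1, 0, 2) the pool is (7, 6, 3, 8)
  run P4 (needs (6, 0, 2, 7), free (7, 6, 3, 8)); after release of (1, 3, 1, 0) the pool is (8, 9, 4, 8)
  run P1 (needs (1, 1, 0, 2), free (8, 9, 4, 8)); after release of (2, 0, 0, 1) the pool is (10, 9, 4, 9)


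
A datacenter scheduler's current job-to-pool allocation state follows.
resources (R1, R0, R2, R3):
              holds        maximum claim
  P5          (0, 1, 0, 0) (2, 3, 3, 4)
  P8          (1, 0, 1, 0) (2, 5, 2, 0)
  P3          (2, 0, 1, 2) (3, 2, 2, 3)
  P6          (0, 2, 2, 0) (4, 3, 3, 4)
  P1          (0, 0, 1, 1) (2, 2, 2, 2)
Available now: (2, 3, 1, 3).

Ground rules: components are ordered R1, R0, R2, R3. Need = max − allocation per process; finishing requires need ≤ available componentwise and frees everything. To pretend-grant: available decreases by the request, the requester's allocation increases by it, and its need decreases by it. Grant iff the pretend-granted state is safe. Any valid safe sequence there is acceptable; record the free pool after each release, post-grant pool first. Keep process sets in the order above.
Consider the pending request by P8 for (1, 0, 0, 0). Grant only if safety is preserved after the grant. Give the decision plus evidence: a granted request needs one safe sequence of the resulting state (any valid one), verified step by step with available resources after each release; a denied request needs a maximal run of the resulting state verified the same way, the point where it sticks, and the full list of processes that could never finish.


DENY. Granting would leave the state unsafe.
Key observation: after P3, P1, P5 the pool peaks at (3, 4, 3, 6), and each blocked process is short somewhere: P8 on R0; P6 on R1.
After a pretend grant, a maximal execution: P3, P1, P5 — then nothing else fits. Check, step by step:
  pool = (1, 3, 1, 3)
  P3 needs (1, 2, 1, 1) <= (1, 3, 1, 3) -> finishes; pool += (2, 0, 1, 2) = (3, 3, 2, 5)
  P1 needs (2, 2, 1, 1) <= (3, 3, 2, 5) -> finishes; pool += (0, 0, 1, 1) = (3, 3, 3, 6)
  P5 needs (2, 2, 3, 4) <= (3, 3, 3, 6) -> finishes; pool += (0, 1, 0, 0) = (3, 4, 3, 6)
  blocked: P8 wants (0, 5, 1, 0), pool (3, 4, 3, 6) — not enough R0
  blocked: P6 wants (4, 1, 1, 4), pool (3, 4, 3, 6) — not enough R1
Processes that could never finish after the grant: P8 and P6.


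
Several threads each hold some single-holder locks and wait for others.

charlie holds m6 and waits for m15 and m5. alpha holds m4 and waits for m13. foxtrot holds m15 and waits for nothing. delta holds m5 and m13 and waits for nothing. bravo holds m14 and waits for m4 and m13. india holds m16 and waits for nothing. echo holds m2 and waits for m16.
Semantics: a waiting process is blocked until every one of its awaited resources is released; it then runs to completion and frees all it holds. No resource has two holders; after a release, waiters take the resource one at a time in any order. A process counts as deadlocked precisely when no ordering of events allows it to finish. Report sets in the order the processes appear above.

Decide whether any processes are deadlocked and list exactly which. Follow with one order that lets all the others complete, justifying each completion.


The deadlocked set is empty.
Key observation: every chain of waits terminates; starting from the processes that wait on nothing, all the rest unlock in turn.
The rest can finish in the order delta, india, alpha, bravo, foxtrot, echo, charlie.
Walking it through:
  run delta (it waits on nothing); releases m5 and m13
  run india (it waits on nothing); releases m16
  run alpha (all its waits — m13 — are resolved); releases m4
  run bravo (all its waits — m4 and m13 — are resolved); releases m14
  run foxtrot (it waits on nothing); releases m15
  run echo (all its waits — m16 — are resolved); releases m2
  run charlie (all its waits — m15 and m5 — are resolved); releases m6


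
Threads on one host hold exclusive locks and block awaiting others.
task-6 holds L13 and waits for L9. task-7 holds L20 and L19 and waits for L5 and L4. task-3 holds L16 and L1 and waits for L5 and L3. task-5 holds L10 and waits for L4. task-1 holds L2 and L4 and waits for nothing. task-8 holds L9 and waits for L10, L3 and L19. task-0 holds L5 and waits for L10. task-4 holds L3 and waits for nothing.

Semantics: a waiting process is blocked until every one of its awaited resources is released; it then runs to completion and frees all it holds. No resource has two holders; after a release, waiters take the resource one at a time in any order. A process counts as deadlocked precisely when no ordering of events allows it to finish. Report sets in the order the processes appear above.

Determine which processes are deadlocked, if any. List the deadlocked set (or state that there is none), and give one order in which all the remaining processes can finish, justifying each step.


The deadlocked set is empty.
Key observation: no waiting chain loops back on itself — every chain ends at a process that waits on nothing, so everyone eventually runs.
A valid finishing order for the others: task-4, task-1, task-5, task-0, task-7, task-8, task-3, task-6.
Check, step by step:
  run task-4 (it waits on nothing); releases L3
  run task-1 (it waits on nothing); releases L2 and L4
  task-5: everything it awaited (L4) is free; runs, freeing L10
  task-0: everything it awaited (L10) is free; runs, freeing L5
  task-7: everything it awaited (L5 and L4) is free; runs, freeing L20 and L19
  task-8: everything it awaited (L10, L3 and L19) is free; runs, freeing L9
  task-3: everything it awaited (L5 and L3) is free; runs, freeing L16 and L1
  task-6: everything it awaited (L9) is free; runs, freeing L13


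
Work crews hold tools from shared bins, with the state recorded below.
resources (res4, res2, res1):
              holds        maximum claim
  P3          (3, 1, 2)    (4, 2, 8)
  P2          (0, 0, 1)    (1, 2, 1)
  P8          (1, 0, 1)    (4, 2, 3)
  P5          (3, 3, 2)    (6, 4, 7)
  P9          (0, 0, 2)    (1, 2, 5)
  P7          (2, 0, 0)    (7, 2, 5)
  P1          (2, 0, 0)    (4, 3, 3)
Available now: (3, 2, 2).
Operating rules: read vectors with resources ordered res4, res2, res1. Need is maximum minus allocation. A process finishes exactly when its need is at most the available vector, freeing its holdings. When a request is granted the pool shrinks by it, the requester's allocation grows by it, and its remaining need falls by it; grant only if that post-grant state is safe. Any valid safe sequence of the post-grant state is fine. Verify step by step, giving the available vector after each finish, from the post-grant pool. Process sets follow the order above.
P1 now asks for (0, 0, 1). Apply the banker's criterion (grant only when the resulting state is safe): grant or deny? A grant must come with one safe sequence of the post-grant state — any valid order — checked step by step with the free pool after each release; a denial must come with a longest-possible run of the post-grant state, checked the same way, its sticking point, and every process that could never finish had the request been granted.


GRANT — the state after the grant stays safe, e.g. via P2, P8, P9, P5, P7, P1, P3.
Key observation: (3, 2, 1) free after granting still covers P2 first, and each release covers the next.
Check on the post-grant state, step by step:
  pool = (3, 2, 1)
  P2 needs (1, 2, 0) <= (3, 2, 1) -> finishes; pool += (0, 0, 1) = (3, 2, 2)
  P8 needs (3, 2, 2) <= (3, 2, 2) -> finishes; pool += (1, 0, 1) = (4, 2, 3)
  P9 needs (1, 2, 3) <= (4, 2, 3) -> finishes; pool += (0, 0, 2) = (4, 2, 5)
  P5 needs (3, 1, 5) <= (4, 2, 5) -> finishes; pool += (3, 3, 2) = (7, 5, 7)
  P7 needs (5, 2, 5) <= (7, 5, 7) -> finishes; pool += (2, 0, 0) = (9, 5, 7)
  P1 needs (2, 3, 2) <= (9, 5, 7) -> finishes; pool += (2, 0, 1) = (11, 5, 8)
  P3 needs (1, 1, 6) <= (11, 5, 8) -> finishes; pool += (3, 1, 2) = (14, 6, 10)
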